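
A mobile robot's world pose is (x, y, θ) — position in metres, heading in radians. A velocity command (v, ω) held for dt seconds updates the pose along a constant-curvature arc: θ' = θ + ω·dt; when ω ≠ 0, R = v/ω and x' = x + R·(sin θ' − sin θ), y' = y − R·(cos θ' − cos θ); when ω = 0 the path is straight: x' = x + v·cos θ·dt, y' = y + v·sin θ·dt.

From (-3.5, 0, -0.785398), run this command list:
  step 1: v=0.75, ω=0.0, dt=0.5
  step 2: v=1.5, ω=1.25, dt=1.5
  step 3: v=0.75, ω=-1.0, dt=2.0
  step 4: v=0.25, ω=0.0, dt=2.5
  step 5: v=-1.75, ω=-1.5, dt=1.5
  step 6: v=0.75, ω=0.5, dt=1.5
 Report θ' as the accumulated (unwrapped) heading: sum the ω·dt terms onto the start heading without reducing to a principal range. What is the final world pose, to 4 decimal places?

step 1: θ'=-0.7854 (straight) → pose (-3.2348, -0.2652, -0.7854)
step 2: θ'=1.0896 (R=1.2000) → pose (-1.3226, 0.0280, 1.0896)
step 3: θ'=-0.9104 (R=-0.7500) → pose (-0.0654, 0.1409, -0.9104)
step 4: θ'=-0.9104 (straight) → pose (0.3180, -0.3527, -0.9104)
step 5: θ'=-3.1604 (R=1.1667) → pose (1.2613, 1.5294, -3.1604)
step 6: θ'=-2.4104 (R=1.5000) → pose (0.2314, 1.1463, -2.4104)

(0.2314, 1.1463, -2.4104)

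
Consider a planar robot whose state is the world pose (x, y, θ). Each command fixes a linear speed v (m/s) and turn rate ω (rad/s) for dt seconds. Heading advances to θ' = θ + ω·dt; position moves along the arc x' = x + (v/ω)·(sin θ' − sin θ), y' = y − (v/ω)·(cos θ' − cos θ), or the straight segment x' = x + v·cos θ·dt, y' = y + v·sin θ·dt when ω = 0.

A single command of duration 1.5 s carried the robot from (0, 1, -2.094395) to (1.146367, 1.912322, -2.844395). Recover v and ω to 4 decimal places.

v = -1.0000, ω = -0.5000

Δθ = -2.844395 − -2.094395 = -0.750000
ω = Δθ/dt = -0.750000/1.5 = -0.5000
R = Δx/(sin θ' − sin θ) = 2.0000
v = R·ω = 2.0000·-0.5000 = -1.0000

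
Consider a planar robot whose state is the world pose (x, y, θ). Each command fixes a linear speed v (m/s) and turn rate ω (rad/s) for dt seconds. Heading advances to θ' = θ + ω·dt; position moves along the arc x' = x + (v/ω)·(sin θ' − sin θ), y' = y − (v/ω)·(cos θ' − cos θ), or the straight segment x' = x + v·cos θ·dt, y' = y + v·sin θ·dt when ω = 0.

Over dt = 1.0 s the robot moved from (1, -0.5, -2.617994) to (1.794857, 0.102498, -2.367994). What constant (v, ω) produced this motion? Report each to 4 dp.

Δθ = -2.367994 − -2.617994 = 0.250000
ω = Δθ/dt = 0.250000/1.0 = 0.2500
R = Δx/(sin θ' − sin θ) = -4.0000
v = R·ω = -4.0000·0.2500 = -1.0000

v = -1.0000, ω = 0.2500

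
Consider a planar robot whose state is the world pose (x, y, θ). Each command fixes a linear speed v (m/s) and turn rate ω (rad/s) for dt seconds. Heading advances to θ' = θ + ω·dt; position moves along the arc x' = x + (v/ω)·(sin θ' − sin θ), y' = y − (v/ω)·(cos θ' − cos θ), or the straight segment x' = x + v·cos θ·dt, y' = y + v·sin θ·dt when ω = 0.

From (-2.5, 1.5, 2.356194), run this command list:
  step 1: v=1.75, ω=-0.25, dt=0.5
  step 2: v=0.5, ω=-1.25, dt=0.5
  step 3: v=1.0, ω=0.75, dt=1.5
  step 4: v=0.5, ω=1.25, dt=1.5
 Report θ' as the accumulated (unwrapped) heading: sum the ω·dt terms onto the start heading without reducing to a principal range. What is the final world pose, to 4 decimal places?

step 1: θ'=2.2312 (R=-7.0000) → pose (-3.0785, 2.1557, 2.2312)
step 2: θ'=1.6062 (R=-0.4000) → pose (-3.1623, 2.3869, 1.6062)
step 3: θ'=2.7312 (R=1.3333) → pose (-3.9629, 3.5624, 2.7312)
step 4: θ'=4.6062 (R=0.4000) → pose (-4.5202, 3.2380, 4.6062)

(-4.5202, 3.2380, 4.6062)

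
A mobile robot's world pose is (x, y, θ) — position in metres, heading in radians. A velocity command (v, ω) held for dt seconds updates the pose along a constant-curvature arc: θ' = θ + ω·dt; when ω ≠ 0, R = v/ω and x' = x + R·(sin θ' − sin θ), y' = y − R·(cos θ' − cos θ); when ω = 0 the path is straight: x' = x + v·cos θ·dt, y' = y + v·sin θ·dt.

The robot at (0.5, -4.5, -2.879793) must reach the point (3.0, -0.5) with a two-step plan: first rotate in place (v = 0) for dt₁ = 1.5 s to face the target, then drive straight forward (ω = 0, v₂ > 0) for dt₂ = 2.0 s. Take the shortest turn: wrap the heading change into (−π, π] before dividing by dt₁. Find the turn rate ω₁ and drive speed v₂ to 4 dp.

ω₁ = -1.5941, v₂ = 2.3585

heading to target = atan2(-0.5−-4.5, 3−0.5) = 1.0122
Δθ = wrap(1.0122 − -2.8798) = -2.3912; ω₁ = Δθ/dt₁ = -1.5941
distance = √((3−0.5)² + (-0.5−-4.5)²) = 4.7170; v₂ = distance/dt₂ = 2.3585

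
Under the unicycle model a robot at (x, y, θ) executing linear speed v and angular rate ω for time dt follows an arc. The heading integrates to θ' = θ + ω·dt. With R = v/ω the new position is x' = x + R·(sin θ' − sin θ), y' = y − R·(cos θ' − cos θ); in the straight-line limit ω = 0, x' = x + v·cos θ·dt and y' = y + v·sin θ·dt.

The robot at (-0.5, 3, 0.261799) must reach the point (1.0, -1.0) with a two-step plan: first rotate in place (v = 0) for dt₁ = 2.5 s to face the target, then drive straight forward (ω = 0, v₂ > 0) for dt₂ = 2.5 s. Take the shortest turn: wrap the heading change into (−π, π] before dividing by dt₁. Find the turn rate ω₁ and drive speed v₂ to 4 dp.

heading to target = atan2(-1−3, 1−-0.5) = -1.2120
Δθ = wrap(-1.2120 − 0.2618) = -1.4738; ω₁ = Δθ/dt₁ = -0.5895
distance = √((1−-0.5)² + (-1−3)²) = 4.2720; v₂ = distance/dt₂ = 1.7088

ω₁ = -0.5895, v₂ = 1.7088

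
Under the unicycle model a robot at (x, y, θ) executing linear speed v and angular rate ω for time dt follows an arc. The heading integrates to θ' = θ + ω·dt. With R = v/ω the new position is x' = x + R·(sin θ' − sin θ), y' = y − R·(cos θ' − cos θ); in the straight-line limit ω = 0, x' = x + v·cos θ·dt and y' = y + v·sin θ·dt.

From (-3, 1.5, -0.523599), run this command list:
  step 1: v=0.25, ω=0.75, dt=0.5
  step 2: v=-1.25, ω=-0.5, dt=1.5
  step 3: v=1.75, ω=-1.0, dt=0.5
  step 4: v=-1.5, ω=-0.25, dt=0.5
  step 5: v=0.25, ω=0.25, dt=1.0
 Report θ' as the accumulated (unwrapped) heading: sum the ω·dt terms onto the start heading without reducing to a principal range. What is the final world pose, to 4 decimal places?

step 1: θ'=-0.1486 (R=0.3333) → pose (-2.8827, 1.4590, -0.1486)
step 2: θ'=-0.8986 (R=2.5000) → pose (-4.4687, 2.3747, -0.8986)
step 3: θ'=-1.3986 (R=-1.7500) → pose (-4.1139, 1.5848, -1.3986)
step 4: θ'=-1.5236 (R=6.0000) → pose (-4.1959, 2.3298, -1.5236)
step 5: θ'=-1.2736 (R=1.0000) → pose (-4.1532, 2.0842, -1.2736)

(-4.1532, 2.0842, -1.2736)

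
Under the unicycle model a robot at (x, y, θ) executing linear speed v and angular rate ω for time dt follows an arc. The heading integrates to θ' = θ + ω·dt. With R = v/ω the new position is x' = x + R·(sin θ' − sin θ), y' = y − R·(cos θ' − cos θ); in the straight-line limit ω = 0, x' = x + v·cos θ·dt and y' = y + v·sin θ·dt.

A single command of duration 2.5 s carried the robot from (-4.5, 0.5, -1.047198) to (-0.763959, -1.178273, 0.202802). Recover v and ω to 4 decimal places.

Δθ = 0.202802 − -1.047198 = 1.250000
ω = Δθ/dt = 1.250000/2.5 = 0.5000
R = Δx/(sin θ' − sin θ) = 3.5000
v = R·ω = 3.5000·0.5000 = 1.7500

v = 1.7500, ω = 0.5000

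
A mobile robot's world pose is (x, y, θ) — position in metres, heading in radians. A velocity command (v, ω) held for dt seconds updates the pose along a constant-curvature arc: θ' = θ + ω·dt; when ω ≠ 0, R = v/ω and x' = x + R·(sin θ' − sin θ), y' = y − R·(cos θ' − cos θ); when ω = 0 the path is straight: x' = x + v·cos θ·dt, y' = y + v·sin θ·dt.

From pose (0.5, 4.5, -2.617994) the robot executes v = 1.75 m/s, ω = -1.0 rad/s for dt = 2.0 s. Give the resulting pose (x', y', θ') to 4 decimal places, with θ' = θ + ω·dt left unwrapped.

θ' = -2.6180 + -1.0·2.0 = -4.6180
R = v/ω = 1.75/-1.0 = -1.7500
x' = 0.5 + -1.7500·(sin -4.6180 − sin -2.6180) = -2.1172
y' = 4.5 − -1.7500·(cos -4.6180 − cos -2.6180) = 5.8506

(-2.1172, 5.8506, -4.6180)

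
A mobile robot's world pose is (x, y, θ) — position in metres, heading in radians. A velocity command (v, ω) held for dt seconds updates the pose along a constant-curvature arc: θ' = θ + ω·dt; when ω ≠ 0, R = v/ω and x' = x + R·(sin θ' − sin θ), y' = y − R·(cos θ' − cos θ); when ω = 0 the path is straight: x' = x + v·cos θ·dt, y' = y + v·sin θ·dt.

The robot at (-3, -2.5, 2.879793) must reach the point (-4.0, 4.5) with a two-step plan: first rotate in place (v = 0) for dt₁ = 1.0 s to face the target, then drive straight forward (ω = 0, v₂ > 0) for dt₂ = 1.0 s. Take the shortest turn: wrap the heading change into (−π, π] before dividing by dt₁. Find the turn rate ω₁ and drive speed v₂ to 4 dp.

heading to target = atan2(4.5−-2.5, -4−-3) = 1.7127
Δθ = wrap(1.7127 − 2.8798) = -1.1671; ω₁ = Δθ/dt₁ = -1.1671
distance = √((-4−-3)² + (4.5−-2.5)²) = 7.0711; v₂ = distance/dt₂ = 7.0711

ω₁ = -1.1671, v₂ = 7.0711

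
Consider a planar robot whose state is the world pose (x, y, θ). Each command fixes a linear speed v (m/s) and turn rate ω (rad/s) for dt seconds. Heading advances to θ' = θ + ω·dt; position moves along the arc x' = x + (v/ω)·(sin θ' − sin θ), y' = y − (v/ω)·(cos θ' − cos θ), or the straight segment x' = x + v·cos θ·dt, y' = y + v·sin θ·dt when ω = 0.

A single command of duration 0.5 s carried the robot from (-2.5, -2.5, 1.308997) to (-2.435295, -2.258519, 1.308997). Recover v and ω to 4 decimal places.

Δθ = 1.308997 − 1.308997 = 0.000000
ω = Δθ/dt = 0.000000/0.5 = 0.0000
ω = 0 → v = (Δx·cos θ + Δy·sin θ)/dt = 0.5000

v = 0.5000, ω = 0.0000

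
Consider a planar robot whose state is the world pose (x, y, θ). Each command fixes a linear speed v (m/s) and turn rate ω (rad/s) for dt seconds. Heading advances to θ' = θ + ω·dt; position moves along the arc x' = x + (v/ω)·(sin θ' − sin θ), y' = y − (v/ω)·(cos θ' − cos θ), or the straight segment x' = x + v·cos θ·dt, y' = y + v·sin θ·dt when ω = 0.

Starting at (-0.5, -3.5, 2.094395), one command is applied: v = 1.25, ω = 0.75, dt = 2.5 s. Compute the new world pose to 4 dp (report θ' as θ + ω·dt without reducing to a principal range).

(-3.1708, -3.2058, 3.9694)

θ' = 2.0944 + 0.75·2.5 = 3.9694
R = v/ω = 1.25/0.75 = 1.6667
x' = -0.5 + 1.6667·(sin 3.9694 − sin 2.0944) = -3.1708
y' = -3.5 − 1.6667·(cos 3.9694 − cos 2.0944) = -3.2058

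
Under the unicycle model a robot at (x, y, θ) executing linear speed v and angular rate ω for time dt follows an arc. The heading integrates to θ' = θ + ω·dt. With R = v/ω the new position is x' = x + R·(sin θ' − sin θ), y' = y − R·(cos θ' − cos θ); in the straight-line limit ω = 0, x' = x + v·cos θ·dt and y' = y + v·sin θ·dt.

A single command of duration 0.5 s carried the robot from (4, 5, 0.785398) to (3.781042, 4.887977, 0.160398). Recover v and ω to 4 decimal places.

v = -0.5000, ω = -1.2500

Δθ = 0.160398 − 0.785398 = -0.625000
ω = Δθ/dt = -0.625000/0.5 = -1.2500
R = Δx/(sin θ' − sin θ) = 0.4000
v = R·ω = 0.4000·-1.2500 = -0.5000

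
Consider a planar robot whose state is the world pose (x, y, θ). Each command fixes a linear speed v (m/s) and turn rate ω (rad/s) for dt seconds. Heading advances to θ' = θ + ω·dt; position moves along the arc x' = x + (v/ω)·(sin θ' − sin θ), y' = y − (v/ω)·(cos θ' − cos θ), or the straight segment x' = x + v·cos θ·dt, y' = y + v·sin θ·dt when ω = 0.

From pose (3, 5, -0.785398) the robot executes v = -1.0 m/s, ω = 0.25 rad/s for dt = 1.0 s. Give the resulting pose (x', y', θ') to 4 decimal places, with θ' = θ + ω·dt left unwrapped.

θ' = -0.7854 + 0.25·1.0 = -0.5354
R = v/ω = -1.0/0.25 = -4.0000
x' = 3 + -4.0000·(sin -0.5354 − sin -0.7854) = 2.2123
y' = 5 − -4.0000·(cos -0.5354 − cos -0.7854) = 5.6118

(2.2123, 5.6118, -0.5354)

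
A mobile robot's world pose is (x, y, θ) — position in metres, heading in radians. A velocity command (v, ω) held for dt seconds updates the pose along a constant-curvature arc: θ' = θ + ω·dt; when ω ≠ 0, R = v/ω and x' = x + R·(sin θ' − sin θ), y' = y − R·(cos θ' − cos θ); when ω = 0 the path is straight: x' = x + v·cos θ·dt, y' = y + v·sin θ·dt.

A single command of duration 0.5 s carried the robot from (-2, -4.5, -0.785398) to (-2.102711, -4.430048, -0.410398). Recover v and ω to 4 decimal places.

Δθ = -0.410398 − -0.785398 = 0.375000
ω = Δθ/dt = 0.375000/0.5 = 0.7500
R = Δx/(sin θ' − sin θ) = -0.3333
v = R·ω = -0.3333·0.7500 = -0.2500

v = -0.2500, ω = 0.7500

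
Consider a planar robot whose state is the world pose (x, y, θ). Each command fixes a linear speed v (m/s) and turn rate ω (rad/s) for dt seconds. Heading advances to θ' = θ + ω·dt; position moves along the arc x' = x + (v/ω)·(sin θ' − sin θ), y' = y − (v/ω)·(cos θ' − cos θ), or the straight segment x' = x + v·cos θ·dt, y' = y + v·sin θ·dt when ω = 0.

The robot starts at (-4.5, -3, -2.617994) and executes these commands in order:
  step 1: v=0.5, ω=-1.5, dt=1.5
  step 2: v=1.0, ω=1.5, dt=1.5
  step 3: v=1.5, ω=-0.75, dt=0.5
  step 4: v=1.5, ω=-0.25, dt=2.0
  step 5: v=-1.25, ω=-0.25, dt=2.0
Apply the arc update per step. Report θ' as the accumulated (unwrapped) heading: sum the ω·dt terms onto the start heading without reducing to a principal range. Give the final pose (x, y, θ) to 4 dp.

(-7.6055, -3.3242, -3.9930)

step 1: θ'=-4.8680 (R=-0.3333) → pose (-4.9960, -2.6597, -4.8680)
step 2: θ'=-2.6180 (R=0.6667) → pose (-5.9879, -1.9790, -2.6180)
step 3: θ'=-2.9930 (R=-2.0000) → pose (-6.6918, -2.2249, -2.9930)
step 4: θ'=-3.4930 (R=-6.0000) → pose (-9.6454, -1.9244, -3.4930)
step 5: θ'=-3.9930 (R=5.0000) → pose (-7.6055, -3.3242, -3.9930)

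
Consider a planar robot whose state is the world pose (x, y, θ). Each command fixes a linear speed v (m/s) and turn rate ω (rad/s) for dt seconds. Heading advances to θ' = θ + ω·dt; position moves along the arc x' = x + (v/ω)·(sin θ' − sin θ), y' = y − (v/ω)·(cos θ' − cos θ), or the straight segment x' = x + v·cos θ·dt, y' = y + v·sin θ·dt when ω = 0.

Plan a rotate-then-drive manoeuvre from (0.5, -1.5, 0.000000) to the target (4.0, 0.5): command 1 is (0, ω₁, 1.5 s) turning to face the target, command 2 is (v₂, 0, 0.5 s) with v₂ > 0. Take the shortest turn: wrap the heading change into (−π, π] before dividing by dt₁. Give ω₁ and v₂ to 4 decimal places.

ω₁ = 0.3461, v₂ = 8.0623

heading to target = atan2(0.5−-1.5, 4−0.5) = 0.5191
Δθ = wrap(0.5191 − 0.0000) = 0.5191; ω₁ = Δθ/dt₁ = 0.3461
distance = √((4−0.5)² + (0.5−-1.5)²) = 4.0311; v₂ = distance/dt₂ = 8.0623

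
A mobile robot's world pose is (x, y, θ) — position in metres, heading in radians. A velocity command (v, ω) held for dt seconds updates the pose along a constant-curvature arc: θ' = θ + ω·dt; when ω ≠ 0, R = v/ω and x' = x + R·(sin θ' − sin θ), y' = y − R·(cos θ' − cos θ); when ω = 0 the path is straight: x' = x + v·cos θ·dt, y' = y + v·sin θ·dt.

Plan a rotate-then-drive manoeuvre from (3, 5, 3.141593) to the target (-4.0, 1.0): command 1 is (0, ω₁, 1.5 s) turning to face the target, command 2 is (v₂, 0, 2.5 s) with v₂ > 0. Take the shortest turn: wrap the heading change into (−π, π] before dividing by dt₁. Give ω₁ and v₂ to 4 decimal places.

heading to target = atan2(1−5, -4−3) = -2.6224
Δθ = wrap(-2.6224 − 3.1416) = 0.5191; ω₁ = Δθ/dt₁ = 0.3461
distance = √((-4−3)² + (1−5)²) = 8.0623; v₂ = distance/dt₂ = 3.2249

ω₁ = 0.3461, v₂ = 3.2249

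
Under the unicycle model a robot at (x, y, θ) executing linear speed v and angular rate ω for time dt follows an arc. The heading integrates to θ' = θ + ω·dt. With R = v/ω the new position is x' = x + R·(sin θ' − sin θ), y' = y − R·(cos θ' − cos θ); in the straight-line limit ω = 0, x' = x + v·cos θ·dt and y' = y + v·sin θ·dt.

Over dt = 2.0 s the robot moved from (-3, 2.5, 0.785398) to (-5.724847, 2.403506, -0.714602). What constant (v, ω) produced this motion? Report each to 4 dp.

v = -1.5000, ω = -0.7500

Δθ = -0.714602 − 0.785398 = -1.500000
ω = Δθ/dt = -1.500000/2.0 = -0.7500
R = Δx/(sin θ' − sin θ) = 2.0000
v = R·ω = 2.0000·-0.7500 = -1.5000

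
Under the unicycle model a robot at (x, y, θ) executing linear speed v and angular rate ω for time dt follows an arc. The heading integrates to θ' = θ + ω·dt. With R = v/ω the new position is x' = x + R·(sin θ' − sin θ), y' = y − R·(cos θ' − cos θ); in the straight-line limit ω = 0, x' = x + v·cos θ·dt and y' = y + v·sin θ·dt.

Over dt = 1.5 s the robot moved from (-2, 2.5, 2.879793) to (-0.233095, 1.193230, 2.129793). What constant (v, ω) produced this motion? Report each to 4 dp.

v = -1.5000, ω = -0.5000

Δθ = 2.129793 − 2.879793 = -0.750000
ω = Δθ/dt = -0.750000/1.5 = -0.5000
R = Δx/(sin θ' − sin θ) = 3.0000
v = R·ω = 3.0000·-0.5000 = -1.5000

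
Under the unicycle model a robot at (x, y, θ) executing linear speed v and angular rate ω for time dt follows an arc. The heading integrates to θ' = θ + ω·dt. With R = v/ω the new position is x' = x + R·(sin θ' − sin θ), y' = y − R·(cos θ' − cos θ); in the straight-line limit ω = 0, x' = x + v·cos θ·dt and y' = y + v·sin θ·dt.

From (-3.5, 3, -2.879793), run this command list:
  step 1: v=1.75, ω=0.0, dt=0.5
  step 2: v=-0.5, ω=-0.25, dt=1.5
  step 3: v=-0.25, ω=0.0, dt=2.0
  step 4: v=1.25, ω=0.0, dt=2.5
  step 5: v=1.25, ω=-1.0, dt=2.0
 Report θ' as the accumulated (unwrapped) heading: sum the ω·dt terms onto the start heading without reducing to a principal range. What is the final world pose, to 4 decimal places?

(-7.1392, 5.0126, -5.2548)

step 1: θ'=-2.8798 (straight) → pose (-4.3452, 2.7735, -2.8798)
step 2: θ'=-3.2548 (R=2.0000) → pose (-3.6016, 2.8289, -3.2548)
step 3: θ'=-3.2548 (straight) → pose (-3.1048, 2.7724, -3.2548)
step 4: θ'=-3.2548 (straight) → pose (-6.2098, 3.1254, -3.2548)
step 5: θ'=-5.2548 (R=-1.2500) → pose (-7.1392, 5.0126, -5.2548)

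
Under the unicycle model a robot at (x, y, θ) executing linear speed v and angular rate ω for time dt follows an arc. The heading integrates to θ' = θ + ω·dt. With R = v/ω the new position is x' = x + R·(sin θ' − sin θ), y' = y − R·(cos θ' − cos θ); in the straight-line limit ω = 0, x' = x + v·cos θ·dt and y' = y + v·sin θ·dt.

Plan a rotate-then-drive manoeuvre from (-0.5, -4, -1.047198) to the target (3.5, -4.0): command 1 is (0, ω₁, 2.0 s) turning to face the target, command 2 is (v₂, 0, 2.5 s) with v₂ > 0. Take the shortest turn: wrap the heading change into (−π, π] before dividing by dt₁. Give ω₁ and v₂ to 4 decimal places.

ω₁ = 0.5236, v₂ = 1.6000

heading to target = atan2(-4−-4, 3.5−-0.5) = 0.0000
Δθ = wrap(0.0000 − -1.0472) = 1.0472; ω₁ = Δθ/dt₁ = 0.5236
distance = √((3.5−-0.5)² + (-4−-4)²) = 4.0000; v₂ = distance/dt₂ = 1.6000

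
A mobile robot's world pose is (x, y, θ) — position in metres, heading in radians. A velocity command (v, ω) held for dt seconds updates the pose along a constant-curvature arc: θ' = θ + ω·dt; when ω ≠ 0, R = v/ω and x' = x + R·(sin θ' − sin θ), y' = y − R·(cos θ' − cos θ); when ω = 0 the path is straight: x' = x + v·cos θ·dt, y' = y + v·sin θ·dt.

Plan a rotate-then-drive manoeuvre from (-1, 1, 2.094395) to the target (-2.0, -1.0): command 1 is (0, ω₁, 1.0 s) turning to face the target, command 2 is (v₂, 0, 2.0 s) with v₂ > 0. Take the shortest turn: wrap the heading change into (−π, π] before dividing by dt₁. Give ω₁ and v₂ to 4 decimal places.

ω₁ = 2.1543, v₂ = 1.1180

heading to target = atan2(-1−1, -2−-1) = -2.0344
Δθ = wrap(-2.0344 − 2.0944) = 2.1543; ω₁ = Δθ/dt₁ = 2.1543
distance = √((-2−-1)² + (-1−1)²) = 2.2361; v₂ = distance/dt₂ = 1.1180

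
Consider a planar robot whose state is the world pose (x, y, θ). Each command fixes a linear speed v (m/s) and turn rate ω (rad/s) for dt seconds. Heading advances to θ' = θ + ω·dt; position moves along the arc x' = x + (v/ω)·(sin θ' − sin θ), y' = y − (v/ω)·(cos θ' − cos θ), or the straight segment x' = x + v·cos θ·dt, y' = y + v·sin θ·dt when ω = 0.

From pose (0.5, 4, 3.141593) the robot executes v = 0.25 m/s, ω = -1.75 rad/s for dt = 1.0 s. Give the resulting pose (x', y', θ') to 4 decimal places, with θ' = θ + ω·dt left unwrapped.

θ' = 3.1416 + -1.75·1.0 = 1.3916
R = v/ω = 0.25/-1.75 = -0.1429
x' = 0.5 + -0.1429·(sin 1.3916 − sin 3.1416) = 0.3594
y' = 4 − -0.1429·(cos 1.3916 − cos 3.1416) = 4.1683

(0.3594, 4.1683, 1.3916)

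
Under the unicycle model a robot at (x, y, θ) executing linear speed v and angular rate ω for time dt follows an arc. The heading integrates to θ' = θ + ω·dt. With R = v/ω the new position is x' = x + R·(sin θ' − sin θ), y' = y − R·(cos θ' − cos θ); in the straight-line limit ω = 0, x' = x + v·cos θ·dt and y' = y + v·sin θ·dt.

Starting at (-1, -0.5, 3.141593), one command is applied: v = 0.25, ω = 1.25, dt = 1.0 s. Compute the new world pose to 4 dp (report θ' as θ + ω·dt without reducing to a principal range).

(-1.1898, -0.6369, 4.3916)

θ' = 3.1416 + 1.25·1.0 = 4.3916
R = v/ω = 0.25/1.25 = 0.2000
x' = -1 + 0.2000·(sin 4.3916 − sin 3.1416) = -1.1898
y' = -0.5 − 0.2000·(cos 4.3916 − cos 3.1416) = -0.6369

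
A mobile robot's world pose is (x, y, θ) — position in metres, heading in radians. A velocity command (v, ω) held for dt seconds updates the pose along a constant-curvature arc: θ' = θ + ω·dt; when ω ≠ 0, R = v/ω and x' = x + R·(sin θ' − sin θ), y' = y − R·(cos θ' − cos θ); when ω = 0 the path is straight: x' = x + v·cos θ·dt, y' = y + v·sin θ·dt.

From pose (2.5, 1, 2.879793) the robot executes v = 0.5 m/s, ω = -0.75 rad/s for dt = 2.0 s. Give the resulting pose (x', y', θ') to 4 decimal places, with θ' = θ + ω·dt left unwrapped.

θ' = 2.8798 + -0.75·2.0 = 1.3798
R = v/ω = 0.5/-0.75 = -0.6667
x' = 2.5 + -0.6667·(sin 1.3798 − sin 2.8798) = 2.0180
y' = 1 − -0.6667·(cos 1.3798 − cos 2.8798) = 1.7705

(2.0180, 1.7705, 1.3798)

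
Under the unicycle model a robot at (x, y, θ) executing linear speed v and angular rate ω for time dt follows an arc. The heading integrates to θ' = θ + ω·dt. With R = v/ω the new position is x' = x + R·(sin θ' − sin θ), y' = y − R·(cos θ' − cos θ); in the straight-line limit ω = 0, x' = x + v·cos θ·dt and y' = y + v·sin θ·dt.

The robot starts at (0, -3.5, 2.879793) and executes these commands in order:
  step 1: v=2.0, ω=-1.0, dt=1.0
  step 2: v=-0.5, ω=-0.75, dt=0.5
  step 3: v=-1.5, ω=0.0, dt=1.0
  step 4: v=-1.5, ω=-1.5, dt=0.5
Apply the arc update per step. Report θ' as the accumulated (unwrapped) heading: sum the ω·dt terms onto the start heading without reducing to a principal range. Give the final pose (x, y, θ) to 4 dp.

(-1.7691, -4.5823, 0.7548)

step 1: θ'=1.8798 (R=-2.0000) → pose (-1.3876, -2.1764, 1.8798)
step 2: θ'=1.5048 (R=0.6667) → pose (-1.3575, -2.4231, 1.5048)
step 3: θ'=1.5048 (straight) → pose (-1.4565, -3.9198, 1.5048)
step 4: θ'=0.7548 (R=1.0000) → pose (-1.7691, -4.5823, 0.7548)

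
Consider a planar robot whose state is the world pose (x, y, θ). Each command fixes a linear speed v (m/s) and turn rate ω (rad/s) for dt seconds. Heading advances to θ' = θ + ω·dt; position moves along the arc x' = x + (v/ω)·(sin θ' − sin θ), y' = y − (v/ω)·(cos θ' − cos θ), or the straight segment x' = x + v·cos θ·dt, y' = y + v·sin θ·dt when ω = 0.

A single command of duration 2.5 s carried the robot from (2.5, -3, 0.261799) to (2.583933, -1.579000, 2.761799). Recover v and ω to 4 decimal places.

v = 0.7500, ω = 1.0000

Δθ = 2.761799 − 0.261799 = 2.500000
ω = Δθ/dt = 2.500000/2.5 = 1.0000
R = −Δy/(cos θ' − cos θ) = 0.7500
v = R·ω = 0.7500·1.0000 = 0.7500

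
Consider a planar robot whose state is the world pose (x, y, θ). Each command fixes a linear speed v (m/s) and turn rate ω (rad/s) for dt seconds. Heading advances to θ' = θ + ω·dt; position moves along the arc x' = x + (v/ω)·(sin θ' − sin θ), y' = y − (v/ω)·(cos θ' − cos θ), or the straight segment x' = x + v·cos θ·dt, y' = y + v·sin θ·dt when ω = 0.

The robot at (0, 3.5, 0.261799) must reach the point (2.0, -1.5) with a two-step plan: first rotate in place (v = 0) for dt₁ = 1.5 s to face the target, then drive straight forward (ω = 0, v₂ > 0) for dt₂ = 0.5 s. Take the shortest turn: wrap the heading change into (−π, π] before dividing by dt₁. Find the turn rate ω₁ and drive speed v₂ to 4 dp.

heading to target = atan2(-1.5−3.5, 2−0) = -1.1903
Δθ = wrap(-1.1903 − 0.2618) = -1.4521; ω₁ = Δθ/dt₁ = -0.9681
distance = √((2−0)² + (-1.5−3.5)²) = 5.3852; v₂ = distance/dt₂ = 10.7703

ω₁ = -0.9681, v₂ = 10.7703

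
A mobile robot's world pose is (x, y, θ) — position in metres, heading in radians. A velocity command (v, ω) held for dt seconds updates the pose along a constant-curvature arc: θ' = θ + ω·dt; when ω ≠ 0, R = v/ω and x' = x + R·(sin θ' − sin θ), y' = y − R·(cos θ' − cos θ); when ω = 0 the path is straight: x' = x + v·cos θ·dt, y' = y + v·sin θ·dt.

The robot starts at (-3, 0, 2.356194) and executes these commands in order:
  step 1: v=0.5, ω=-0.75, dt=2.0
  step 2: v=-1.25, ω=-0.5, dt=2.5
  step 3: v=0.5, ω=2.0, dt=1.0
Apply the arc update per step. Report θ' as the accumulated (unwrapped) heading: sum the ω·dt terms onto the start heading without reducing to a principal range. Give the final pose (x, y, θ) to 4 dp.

(-5.5340, 0.4776, 1.6062)

step 1: θ'=0.8562 (R=-0.6667) → pose (-3.0322, 0.9083, 0.8562)
step 2: θ'=-0.3938 (R=2.5000) → pose (-5.8798, 0.2379, -0.3938)
step 3: θ'=1.6062 (R=0.2500) → pose (-5.5340, 0.4776, 1.6062)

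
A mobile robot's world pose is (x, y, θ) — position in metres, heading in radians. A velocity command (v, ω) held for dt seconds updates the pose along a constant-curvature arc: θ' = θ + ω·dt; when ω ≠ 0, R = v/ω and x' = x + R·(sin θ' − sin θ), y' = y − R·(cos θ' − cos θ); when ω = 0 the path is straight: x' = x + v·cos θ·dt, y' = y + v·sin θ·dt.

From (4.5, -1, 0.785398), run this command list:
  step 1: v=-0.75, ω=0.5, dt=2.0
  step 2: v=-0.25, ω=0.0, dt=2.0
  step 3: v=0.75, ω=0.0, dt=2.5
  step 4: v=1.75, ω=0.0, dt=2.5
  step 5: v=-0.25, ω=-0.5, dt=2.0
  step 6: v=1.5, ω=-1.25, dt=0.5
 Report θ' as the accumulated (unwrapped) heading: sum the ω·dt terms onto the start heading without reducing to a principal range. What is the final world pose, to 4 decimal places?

(3.3925, 3.1140, 0.1604)

step 1: θ'=1.7854 (R=-1.5000) → pose (4.0951, -2.3801, 1.7854)
step 2: θ'=1.7854 (straight) → pose (4.2015, -2.8686, 1.7854)
step 3: θ'=1.7854 (straight) → pose (3.8023, -1.0366, 1.7854)
step 4: θ'=1.7854 (straight) → pose (2.8706, 3.2380, 1.7854)
step 5: θ'=0.7854 (R=0.5000) → pose (2.7356, 2.7780, 0.7854)
step 6: θ'=0.1604 (R=-1.2000) → pose (3.3925, 3.1140, 0.1604)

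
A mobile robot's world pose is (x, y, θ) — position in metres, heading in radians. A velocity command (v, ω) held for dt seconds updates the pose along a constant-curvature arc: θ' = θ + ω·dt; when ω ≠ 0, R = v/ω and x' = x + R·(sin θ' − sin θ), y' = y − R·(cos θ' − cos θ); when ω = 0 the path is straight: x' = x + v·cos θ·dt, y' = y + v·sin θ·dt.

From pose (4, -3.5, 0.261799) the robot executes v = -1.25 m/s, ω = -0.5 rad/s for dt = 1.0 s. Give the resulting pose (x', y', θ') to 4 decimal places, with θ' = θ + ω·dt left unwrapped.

(2.7631, -3.5146, -0.2382)

θ' = 0.2618 + -0.5·1.0 = -0.2382
R = v/ω = -1.25/-0.5 = 2.5000
x' = 4 + 2.5000·(sin -0.2382 − sin 0.2618) = 2.7631
y' = -3.5 − 2.5000·(cos -0.2382 − cos 0.2618) = -3.5146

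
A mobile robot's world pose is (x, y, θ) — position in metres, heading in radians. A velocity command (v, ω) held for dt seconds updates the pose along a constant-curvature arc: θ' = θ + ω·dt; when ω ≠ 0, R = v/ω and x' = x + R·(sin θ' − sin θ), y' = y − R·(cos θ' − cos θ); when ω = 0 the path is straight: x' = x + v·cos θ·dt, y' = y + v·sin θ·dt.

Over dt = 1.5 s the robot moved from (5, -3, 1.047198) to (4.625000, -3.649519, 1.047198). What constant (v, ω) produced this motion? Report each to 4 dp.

v = -0.5000, ω = 0.0000

Δθ = 1.047198 − 1.047198 = 0.000000
ω = Δθ/dt = 0.000000/1.5 = 0.0000
ω = 0 → v = (Δx·cos θ + Δy·sin θ)/dt = -0.5000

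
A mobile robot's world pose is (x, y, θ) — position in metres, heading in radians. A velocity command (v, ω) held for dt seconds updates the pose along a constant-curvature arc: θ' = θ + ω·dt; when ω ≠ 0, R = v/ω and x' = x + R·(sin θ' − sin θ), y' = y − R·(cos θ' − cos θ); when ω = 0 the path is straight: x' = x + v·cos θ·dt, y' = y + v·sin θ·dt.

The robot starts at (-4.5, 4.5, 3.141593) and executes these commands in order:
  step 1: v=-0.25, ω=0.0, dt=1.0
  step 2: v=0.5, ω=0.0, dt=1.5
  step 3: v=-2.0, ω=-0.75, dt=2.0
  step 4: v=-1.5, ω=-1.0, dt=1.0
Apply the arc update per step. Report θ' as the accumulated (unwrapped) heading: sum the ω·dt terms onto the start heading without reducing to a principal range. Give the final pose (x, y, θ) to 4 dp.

step 1: θ'=3.1416 (straight) → pose (-4.2500, 4.5000, 3.1416)
step 2: θ'=3.1416 (straight) → pose (-5.0000, 4.5000, 3.1416)
step 3: θ'=1.6416 (R=2.6667) → pose (-2.3400, 2.0220, 1.6416)
step 4: θ'=0.6416 (R=1.5000) → pose (-2.9385, 0.7141, 0.6416)

(-2.9385, 0.7141, 0.6416)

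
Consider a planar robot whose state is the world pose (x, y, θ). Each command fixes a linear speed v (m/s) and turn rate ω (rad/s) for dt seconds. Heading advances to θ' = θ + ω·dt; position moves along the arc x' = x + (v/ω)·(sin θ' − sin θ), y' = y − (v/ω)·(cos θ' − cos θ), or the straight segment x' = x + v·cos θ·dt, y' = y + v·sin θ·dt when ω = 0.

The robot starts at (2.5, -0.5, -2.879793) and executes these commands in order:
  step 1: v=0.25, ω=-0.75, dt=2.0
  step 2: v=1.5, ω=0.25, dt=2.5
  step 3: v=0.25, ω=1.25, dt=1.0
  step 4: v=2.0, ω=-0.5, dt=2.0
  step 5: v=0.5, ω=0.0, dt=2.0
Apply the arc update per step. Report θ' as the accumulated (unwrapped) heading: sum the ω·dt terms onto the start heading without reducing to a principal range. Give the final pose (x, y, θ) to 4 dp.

(-5.0880, 2.4905, -3.5048)

step 1: θ'=-4.3798 (R=-0.3333) → pose (2.0987, -0.2869, -4.3798)
step 2: θ'=-3.7548 (R=6.0000) → pose (-0.1196, 2.6610, -3.7548)
step 3: θ'=-2.5048 (R=0.2000) → pose (-0.3536, 2.6583, -2.5048)
step 4: θ'=-3.5048 (R=-4.0000) → pose (-4.1532, 2.1352, -3.5048)
step 5: θ'=-3.5048 (straight) → pose (-5.0880, 2.4905, -3.5048)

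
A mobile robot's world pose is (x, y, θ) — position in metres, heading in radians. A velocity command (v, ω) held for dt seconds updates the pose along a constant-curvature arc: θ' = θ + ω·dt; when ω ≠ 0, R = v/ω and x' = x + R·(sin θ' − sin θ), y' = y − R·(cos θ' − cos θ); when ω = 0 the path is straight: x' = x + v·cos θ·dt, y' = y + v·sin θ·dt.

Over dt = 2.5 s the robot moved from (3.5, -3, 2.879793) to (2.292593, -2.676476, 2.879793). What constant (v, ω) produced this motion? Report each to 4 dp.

Δθ = 2.879793 − 2.879793 = 0.000000
ω = Δθ/dt = 0.000000/2.5 = 0.0000
ω = 0 → v = (Δx·cos θ + Δy·sin θ)/dt = 0.5000

v = 0.5000, ω = 0.0000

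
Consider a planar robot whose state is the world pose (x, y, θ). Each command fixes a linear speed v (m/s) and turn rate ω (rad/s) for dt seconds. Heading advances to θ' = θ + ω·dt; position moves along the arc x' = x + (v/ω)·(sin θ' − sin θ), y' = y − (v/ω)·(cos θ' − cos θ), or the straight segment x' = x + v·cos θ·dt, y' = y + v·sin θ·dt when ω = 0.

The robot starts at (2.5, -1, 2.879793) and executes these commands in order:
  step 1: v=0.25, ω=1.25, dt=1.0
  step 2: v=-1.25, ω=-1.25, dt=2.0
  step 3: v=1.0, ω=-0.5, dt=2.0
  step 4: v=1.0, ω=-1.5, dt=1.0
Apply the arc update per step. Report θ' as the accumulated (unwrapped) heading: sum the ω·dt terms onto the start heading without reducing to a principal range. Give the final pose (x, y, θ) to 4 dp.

step 1: θ'=4.1298 (R=0.2000) → pose (2.2812, -1.0831, 4.1298)
step 2: θ'=1.6298 (R=1.0000) → pose (4.1145, -1.5744, 1.6298)
step 3: θ'=0.6298 (R=-2.0000) → pose (4.9331, 0.1598, 0.6298)
step 4: θ'=-0.8702 (R=-0.6667) → pose (5.8354, 0.0509, -0.8702)

(5.8354, 0.0509, -0.8702)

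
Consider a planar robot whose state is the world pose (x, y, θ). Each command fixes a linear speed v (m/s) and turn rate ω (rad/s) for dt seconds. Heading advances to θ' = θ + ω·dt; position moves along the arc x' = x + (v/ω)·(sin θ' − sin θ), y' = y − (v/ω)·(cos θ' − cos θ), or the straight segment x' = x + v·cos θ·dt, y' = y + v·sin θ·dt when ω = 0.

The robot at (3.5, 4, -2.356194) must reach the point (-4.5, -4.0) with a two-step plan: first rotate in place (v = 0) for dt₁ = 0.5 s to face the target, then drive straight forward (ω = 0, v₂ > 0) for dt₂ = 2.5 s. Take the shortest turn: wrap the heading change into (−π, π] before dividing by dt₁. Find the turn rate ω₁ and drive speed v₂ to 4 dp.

heading to target = atan2(-4−4, -4.5−3.5) = -2.3562
Δθ = wrap(-2.3562 − -2.3562) = 0.0000; ω₁ = Δθ/dt₁ = 0.0000
distance = √((-4.5−3.5)² + (-4−4)²) = 11.3137; v₂ = distance/dt₂ = 4.5255

ω₁ = 0.0000, v₂ = 4.5255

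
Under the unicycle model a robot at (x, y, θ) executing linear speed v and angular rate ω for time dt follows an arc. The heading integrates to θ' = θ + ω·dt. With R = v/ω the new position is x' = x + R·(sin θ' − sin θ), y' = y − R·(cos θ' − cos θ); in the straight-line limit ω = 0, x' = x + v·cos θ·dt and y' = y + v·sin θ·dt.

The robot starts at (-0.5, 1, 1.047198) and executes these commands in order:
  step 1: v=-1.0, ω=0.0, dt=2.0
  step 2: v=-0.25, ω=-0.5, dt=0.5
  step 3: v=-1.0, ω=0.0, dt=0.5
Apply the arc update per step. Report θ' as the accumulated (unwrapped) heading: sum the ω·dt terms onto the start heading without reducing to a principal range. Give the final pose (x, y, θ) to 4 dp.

(-1.9247, -1.1891, 0.7972)

step 1: θ'=1.0472 (straight) → pose (-1.5000, -0.7321, 1.0472)
step 2: θ'=0.7972 (R=0.5000) → pose (-1.5753, -0.8314, 0.7972)
step 3: θ'=0.7972 (straight) → pose (-1.9247, -1.1891, 0.7972)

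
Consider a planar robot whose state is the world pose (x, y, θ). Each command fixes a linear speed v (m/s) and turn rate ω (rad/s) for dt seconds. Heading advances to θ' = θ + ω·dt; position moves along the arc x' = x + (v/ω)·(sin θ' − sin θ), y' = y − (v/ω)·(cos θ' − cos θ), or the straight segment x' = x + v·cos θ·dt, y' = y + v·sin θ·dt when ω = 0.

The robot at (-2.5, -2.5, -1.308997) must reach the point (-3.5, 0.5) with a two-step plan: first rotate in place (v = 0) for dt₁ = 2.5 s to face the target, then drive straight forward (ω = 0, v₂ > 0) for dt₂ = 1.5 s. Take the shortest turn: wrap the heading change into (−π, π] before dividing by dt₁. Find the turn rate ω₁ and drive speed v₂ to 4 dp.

ω₁ = -1.2327, v₂ = 2.1082

heading to target = atan2(0.5−-2.5, -3.5−-2.5) = 1.8925
Δθ = wrap(1.8925 − -1.3090) = -3.0816; ω₁ = Δθ/dt₁ = -1.2327
distance = √((-3.5−-2.5)² + (0.5−-2.5)²) = 3.1623; v₂ = distance/dt₂ = 2.1082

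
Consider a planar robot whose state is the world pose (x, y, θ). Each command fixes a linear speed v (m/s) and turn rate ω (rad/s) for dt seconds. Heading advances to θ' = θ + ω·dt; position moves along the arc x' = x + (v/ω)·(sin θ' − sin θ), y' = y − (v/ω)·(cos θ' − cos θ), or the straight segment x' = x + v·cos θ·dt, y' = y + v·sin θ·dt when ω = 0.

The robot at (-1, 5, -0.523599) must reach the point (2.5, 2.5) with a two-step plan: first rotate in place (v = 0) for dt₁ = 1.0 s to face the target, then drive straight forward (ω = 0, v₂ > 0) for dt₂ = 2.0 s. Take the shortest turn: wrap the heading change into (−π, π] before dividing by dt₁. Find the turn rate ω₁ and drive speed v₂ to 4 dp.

ω₁ = -0.0967, v₂ = 2.1506

heading to target = atan2(2.5−5, 2.5−-1) = -0.6202
Δθ = wrap(-0.6202 − -0.5236) = -0.0967; ω₁ = Δθ/dt₁ = -0.0967
distance = √((2.5−-1)² + (2.5−5)²) = 4.3012; v₂ = distance/dt₂ = 2.1506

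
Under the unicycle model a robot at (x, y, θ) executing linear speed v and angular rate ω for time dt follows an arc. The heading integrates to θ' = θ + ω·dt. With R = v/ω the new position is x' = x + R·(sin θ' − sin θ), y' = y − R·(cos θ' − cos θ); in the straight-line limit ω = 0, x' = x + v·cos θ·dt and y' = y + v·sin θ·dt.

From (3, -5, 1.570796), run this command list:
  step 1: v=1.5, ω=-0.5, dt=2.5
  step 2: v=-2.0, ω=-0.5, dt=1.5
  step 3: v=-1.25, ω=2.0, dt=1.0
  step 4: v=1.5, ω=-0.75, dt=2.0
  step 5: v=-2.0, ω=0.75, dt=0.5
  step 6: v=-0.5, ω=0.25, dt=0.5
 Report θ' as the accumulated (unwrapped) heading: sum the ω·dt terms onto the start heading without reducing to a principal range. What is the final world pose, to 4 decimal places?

step 1: θ'=0.3208 (R=-3.0000) → pose (5.0540, -2.1530, 0.3208)
step 2: θ'=-0.4292 (R=4.0000) → pose (2.1282, -1.9943, -0.4292)
step 3: θ'=1.5708 (R=-0.6250) → pose (1.2431, -2.5626, 1.5708)
step 4: θ'=0.0708 (R=-2.0000) → pose (3.1016, -0.5676, 0.0708)
step 5: θ'=0.4458 (R=-2.6667) → pose (2.1404, -0.8216, 0.4458)
step 6: θ'=0.5708 (R=-2.0000) → pose (1.9222, -0.9432, 0.5708)

(1.9222, -0.9432, 0.5708)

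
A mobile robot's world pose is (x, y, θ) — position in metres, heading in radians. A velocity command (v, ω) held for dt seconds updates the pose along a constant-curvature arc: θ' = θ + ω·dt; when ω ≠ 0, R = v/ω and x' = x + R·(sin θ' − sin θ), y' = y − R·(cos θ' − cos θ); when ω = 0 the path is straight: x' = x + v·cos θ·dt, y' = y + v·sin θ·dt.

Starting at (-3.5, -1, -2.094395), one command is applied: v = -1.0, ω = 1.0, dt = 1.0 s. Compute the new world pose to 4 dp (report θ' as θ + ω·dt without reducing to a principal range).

θ' = -2.0944 + 1.0·1.0 = -1.0944
R = v/ω = -1.0/1.0 = -1.0000
x' = -3.5 + -1.0000·(sin -1.0944 − sin -2.0944) = -3.4774
y' = -1 − -1.0000·(cos -1.0944 − cos -2.0944) = -0.0414

(-3.4774, -0.0414, -1.0944)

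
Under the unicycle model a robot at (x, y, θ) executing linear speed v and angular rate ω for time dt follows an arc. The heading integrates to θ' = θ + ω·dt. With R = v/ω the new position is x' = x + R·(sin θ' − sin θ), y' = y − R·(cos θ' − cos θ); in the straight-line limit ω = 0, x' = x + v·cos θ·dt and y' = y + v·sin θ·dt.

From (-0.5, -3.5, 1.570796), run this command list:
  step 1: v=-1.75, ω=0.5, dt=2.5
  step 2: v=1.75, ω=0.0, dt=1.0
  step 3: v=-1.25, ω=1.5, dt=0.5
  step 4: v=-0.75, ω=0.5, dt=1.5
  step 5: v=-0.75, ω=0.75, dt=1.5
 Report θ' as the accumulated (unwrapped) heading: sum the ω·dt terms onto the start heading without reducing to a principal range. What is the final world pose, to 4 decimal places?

(1.4260, -4.3940, 5.4458)

step 1: θ'=2.8208 (R=-3.5000) → pose (1.8964, -6.8214, 2.8208)
step 2: θ'=2.8208 (straight) → pose (0.2356, -6.2696, 2.8208)
step 3: θ'=3.5708 (R=-0.8333) → pose (0.8452, -6.2366, 3.5708)
step 4: θ'=4.3208 (R=-1.5000) → pose (1.6074, -5.4451, 4.3208)
step 5: θ'=5.4458 (R=-1.0000) → pose (1.4260, -4.3940, 5.4458)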